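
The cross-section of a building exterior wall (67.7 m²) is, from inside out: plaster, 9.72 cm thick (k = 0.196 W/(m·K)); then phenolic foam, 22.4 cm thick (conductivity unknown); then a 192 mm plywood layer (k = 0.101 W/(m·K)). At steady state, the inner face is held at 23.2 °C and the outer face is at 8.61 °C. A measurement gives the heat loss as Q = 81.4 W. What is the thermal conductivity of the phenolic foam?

k = 0.0230 W/m·K

ΣR = ΔT/Q = |23.2 − 8.61|/81.4 = 0.1792 K/W
Known resistances:
  R_plaster = L/(kA) = 0.0972/(0.196·67.7) = 0.007325 K/W
  R_plywood = L/(kA) = 0.192/(0.101·67.7) = 0.02808 K/W
R_phenolic foam = ΣR − ΣR_known = 0.1792 − 0.03540 = 0.1438 K/W
L/(kA) = 0.1438 ⇒ k = 0.224/(0.1438·67.7) = 0.0230 W/m·K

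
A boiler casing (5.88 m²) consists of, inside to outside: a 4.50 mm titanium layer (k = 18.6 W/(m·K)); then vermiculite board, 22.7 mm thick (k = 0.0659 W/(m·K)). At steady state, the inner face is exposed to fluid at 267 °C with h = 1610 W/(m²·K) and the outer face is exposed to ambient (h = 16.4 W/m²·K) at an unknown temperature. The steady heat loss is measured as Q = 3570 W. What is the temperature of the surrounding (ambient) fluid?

T_out = 20.3 °C

Sum the resistances:
  R_conv,in = 1/(hA) = 1/(1610·5.88) = 1.056×10^-4 K/W
  R_titanium = L/(kA) = 0.00450/(18.6·5.88) = 4.115×10^-5 K/W
  R_vermiculite board = L/(kA) = 0.0227/(0.0659·5.88) = 0.05858 K/W
  R_conv,out = 1/(hA) = 1/(16.4·5.88) = 0.01037 K/W
ΣR = 0.06910 K/W
ΔT = Q·ΣR = 3570 × 0.06910 = 246.7 K
Heat flows outward, so T_out = T_in − ΔT = 267 − 246.7 = 20.3 °C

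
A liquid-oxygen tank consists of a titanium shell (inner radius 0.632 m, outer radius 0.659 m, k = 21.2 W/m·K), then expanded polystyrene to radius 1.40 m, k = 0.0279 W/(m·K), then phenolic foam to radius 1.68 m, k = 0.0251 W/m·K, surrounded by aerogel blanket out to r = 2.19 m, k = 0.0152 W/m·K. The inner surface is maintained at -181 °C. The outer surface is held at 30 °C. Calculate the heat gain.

Q = 62.2 W

Series thermal resistances, inner to outer:
  R_titanium = (1/0.632 − 1/0.659)/(4πk) = 0.06483/(4π·21.2) = 2.433×10^-4 K/W
  R_expanded polystyrene = (1/0.659 − 1/1.40)/(4πk) = 0.8032/(4π·0.0279) = 2.291 K/W
  R_phenolic foam = (1/1.40 − 1/1.68)/(4πk) = 0.1190/(4π·0.0251) = 0.3774 K/W
  R_aerogel blanket = (1/1.68 − 1/2.19)/(4πk) = 0.1386/(4π·0.0152) = 0.7257 K/W
ΣR = 2.433×10^-4 + 2.291 + 0.3774 + 0.7257 = 3.394 K/W
Q = ΔT/ΣR = (-181 °C − 30 °C)/3.394 = -62.2 W
(Negative Q ⇒ heat flows inward; heat gain = 62.2 W.)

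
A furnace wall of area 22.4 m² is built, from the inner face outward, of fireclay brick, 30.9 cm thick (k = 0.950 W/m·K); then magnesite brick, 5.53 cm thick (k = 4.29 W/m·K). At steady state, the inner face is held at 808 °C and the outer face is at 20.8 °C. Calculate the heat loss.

Q = 52.1 kW

Series thermal resistances, inner to outer:
  R_fireclay brick = L/(kA) = 0.309/(0.950·22.4) = 0.01452 K/W
  R_magnesite brick = L/(kA) = 0.0553/(4.29·22.4) = 5.755×10^-4 K/W
ΣR = 0.01452 + 5.755×10^-4 = 0.01510 K/W
Q = ΔT/ΣR = (808 °C − 20.8 °C)/0.01510 = 52100 W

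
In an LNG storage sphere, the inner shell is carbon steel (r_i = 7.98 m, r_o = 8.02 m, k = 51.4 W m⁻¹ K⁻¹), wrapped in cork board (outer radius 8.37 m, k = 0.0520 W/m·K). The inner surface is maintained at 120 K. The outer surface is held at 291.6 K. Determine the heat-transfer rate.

Resistance network (inner→outer):
  R_carbon steel = (1/7.98 − 1/8.02)/(4πk) = 6.250×10^-4/(4π·51.4) = 9.676×10^-7 K/W
  R_cork board = (1/8.02 − 1/8.37)/(4πk) = 0.005214/(4π·0.0520) = 0.007979 K/W
ΣR = 9.676×10^-7 + 0.007979 = 0.007980 K/W
Q = ΔT/ΣR = (120 K − 291.6 K)/0.007980 = -21500 W
(Negative Q ⇒ heat flows inward; heat gain = 21500 W.)

Q = 21500 W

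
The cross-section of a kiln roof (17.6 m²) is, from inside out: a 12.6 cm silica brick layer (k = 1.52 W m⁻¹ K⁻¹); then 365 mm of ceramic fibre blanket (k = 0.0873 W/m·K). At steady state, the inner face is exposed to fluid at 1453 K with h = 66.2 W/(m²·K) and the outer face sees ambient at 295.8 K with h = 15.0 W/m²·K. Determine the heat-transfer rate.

Q = 4.69 kW

Treat each layer as a resistance in series:
  R_conv,in = 1/(hA) = 1/(66.2·17.6) = 8.583×10^-4 K/W
  R_silica brick = L/(kA) = 0.126/(1.52·17.6) = 0.004710 K/W
  R_ceramic fibre blanket = L/(kA) = 0.365/(0.0873·17.6) = 0.2376 K/W
  R_conv,out = 1/(hA) = 1/(15.0·17.6) = 0.003788 K/W
ΣR = 8.583×10^-4 + 0.004710 + 0.2376 + 0.003788 = 0.2470 K/W
Q = ΔT/ΣR = (1453 K − 295.8 K)/0.2470 = 4690 W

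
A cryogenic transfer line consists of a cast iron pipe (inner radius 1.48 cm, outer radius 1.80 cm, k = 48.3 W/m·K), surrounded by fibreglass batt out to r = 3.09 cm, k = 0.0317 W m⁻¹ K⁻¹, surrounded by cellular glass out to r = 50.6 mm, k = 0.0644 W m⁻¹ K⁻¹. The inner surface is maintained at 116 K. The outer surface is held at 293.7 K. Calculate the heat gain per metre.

Q' = 45.2 W/m

Treat each layer as a resistance in series:
  R'_cast iron = ln(0.0180/0.0148)/(2πk) = 0.1957/(2π·48.3) = 6.450×10^-4 m·K/W
  R'_fibreglass batt = ln(0.0309/0.0180)/(2πk) = 0.5404/(2π·0.0317) = 2.713 m·K/W
  R'_cellular glass = ln(0.0506/0.0309)/(2πk) = 0.4932/(2π·0.0644) = 1.219 m·K/W
ΣR = 6.450×10^-4 + 2.713 + 1.219 = 3.933 m·K/W
Q' = ΔT/ΣR = (116 K − 293.7 K)/3.933 = -45.2 W/m
(Negative Q' ⇒ heat flows inward; heat gain = 45.2 W/m.)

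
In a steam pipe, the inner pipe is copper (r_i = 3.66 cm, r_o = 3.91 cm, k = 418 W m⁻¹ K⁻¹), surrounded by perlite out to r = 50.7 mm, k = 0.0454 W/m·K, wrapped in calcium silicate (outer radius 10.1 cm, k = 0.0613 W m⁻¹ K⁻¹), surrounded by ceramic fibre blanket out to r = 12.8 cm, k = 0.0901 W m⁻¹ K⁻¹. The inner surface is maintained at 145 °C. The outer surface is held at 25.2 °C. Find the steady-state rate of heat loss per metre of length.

Q' = 38.4 W/m

Resistance network (inner→outer):
  R'_copper = ln(0.0391/0.0366)/(2πk) = 0.06607/(2π·418) = 2.516×10^-5 m·K/W
  R'_perlite = ln(0.0507/0.0391)/(2πk) = 0.2598/(2π·0.0454) = 0.9108 m·K/W
  R'_calcium silicate = ln(0.101/0.0507)/(2πk) = 0.6892/(2π·0.0613) = 1.789 m·K/W
  R'_ceramic fibre blanket = ln(0.128/0.101)/(2πk) = 0.2369/(2π·0.0901) = 0.4185 m·K/W
ΣR = 2.516×10^-5 + 0.9108 + 1.789 + 0.4185 = 3.118 m·K/W
Q' = ΔT/ΣR = (145 °C − 25.2 °C)/3.118 = 38.4 W/m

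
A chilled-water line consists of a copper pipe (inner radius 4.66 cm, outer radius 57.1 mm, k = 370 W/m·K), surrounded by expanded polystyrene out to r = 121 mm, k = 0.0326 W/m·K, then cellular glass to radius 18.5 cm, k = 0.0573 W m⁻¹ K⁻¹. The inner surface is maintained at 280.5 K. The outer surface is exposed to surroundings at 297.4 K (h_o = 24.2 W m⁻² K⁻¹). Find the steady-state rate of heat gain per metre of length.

Series thermal resistances, inner to outer:
  R'_copper = ln(0.0571/0.0466)/(2πk) = 0.2032/(2π·370) = 8.741×10^-5 m·K/W
  R'_expanded polystyrene = ln(0.121/0.0571)/(2πk) = 0.7510/(2π·0.0326) = 3.666 m·K/W
  R'_cellular glass = ln(0.185/0.121)/(2πk) = 0.4246/(2π·0.0573) = 1.179 m·K/W
  R'_conv,out = 1/(2πr h) = 1/(2π·0.185·24.2) = 0.03555 m·K/W
ΣR = 8.741×10^-5 + 3.666 + 1.179 + 0.03555 = 4.881 m·K/W
Q' = ΔT/ΣR = (280.5 K − 297.4 K)/4.881 = -3.46 W/m
(Negative Q' ⇒ heat flows inward; heat gain = 3.46 W/m.)

Q' = 3.46 W/m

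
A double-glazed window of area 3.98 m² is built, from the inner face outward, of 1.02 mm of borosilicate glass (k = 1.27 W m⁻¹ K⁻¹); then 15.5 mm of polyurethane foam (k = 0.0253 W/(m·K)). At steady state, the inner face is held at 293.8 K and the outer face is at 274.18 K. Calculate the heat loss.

Series thermal resistances, inner to outer:
  R_borosilicate glass = L/(kA) = 0.00102/(1.27·3.98) = 2.018×10^-4 K/W
  R_polyurethane foam = L/(kA) = 0.0155/(0.0253·3.98) = 0.1539 K/W
ΣR = 2.018×10^-4 + 0.1539 = 0.1541 K/W
Q = ΔT/ΣR = (293.8 K − 274.18 K)/0.1541 = 127 W

Q = 127 W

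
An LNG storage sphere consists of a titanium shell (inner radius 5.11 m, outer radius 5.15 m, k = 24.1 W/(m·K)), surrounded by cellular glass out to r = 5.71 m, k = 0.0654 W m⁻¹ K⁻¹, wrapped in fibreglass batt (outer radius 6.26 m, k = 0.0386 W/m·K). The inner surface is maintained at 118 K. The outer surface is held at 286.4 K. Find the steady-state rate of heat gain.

Treat each layer as a resistance in series:
  R_titanium = (1/5.11 − 1/5.15)/(4πk) = 0.001520/(4π·24.1) = 5.019×10^-6 K/W
  R_cellular glass = (1/5.15 − 1/5.71)/(4πk) = 0.01904/(4π·0.0654) = 0.02317 K/W
  R_fibreglass batt = (1/5.71 − 1/6.26)/(4πk) = 0.01539/(4π·0.0386) = 0.03172 K/W
ΣR = 5.019×10^-6 + 0.02317 + 0.03172 = 0.05490 K/W
Q = ΔT/ΣR = (118 K − 286.4 K)/0.05490 = -3070 W
(Negative Q ⇒ heat flows inward; heat gain = 3070 W.)

Q = 3070 W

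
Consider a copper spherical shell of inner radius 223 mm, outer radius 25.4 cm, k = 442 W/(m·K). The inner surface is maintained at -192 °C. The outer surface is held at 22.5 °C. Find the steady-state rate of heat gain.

Q = 2.18×10^6 W

Q = 4πk·ΔT/(1/r₁ − 1/r₂) = 4π × 442 × 214.5 / (1/0.223 − 1/0.254) = 2.18×10^6 W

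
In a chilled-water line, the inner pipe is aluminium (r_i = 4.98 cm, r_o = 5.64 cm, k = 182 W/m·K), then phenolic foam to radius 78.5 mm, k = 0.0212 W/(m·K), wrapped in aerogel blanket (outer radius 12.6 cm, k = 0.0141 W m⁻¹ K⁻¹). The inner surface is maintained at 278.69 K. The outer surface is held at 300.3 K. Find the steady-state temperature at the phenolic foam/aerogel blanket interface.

T = 285.5 K

Treat each layer as a resistance in series:
  R'_aluminium = ln(0.0564/0.0498)/(2πk) = 0.1245/(2π·182) = 1.088×10^-4 m·K/W
  R'_phenolic foam = ln(0.0785/0.0564)/(2πk) = 0.3306/(2π·0.0212) = 2.482 m·K/W
  R'_aerogel blanket = ln(0.126/0.0785)/(2πk) = 0.4732/(2π·0.0141) = 5.341 m·K/W
ΣR = 1.088×10^-4 + 2.482 + 5.341 = 7.823 m·K/W
Q' = ΔT/ΣR = (278.69 K − 300.3 K)/7.823 = -2.762 W/m
From the inner boundary to the phenolic foam/aerogel blanket interface, ΣR_partial = 2.482 m·K/W.
T_interface = T_in − Q'·ΣR_partial = 278.69 K − (-2.762)(2.482) = 285.5 K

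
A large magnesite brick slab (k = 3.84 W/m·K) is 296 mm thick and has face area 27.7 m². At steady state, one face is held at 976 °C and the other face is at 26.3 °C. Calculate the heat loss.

Q = 341 kW

Q = kA·ΔT/L = 3.84 × 27.7 × |976 °C − 26.3 °C| / 0.296 = 3.41×10^5 W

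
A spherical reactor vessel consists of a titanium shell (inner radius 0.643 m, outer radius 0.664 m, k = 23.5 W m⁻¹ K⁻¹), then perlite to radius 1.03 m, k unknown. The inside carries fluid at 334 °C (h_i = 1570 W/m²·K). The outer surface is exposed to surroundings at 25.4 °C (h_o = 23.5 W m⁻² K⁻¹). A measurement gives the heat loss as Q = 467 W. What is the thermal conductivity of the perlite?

k = 0.0648 W/m·K

ΣR = ΔT/Q = |334 − 25.4|/467 = 0.6608 K/W
Known resistances:
  R_conv,in = 1/(4πr²h) = 1/(4π·0.643²·1570) = 1.226×10^-4 K/W
  R_titanium = (1/0.643 − 1/0.664)/(4πk) = 0.04919/(4π·23.5) = 1.666×10^-4 K/W
  R_conv,out = 1/(4πr²h) = 1/(4π·1.03²·23.5) = 0.003192 K/W
R_perlite = ΣR − ΣR_known = 0.6608 − 0.003481 = 0.6573 K/W
(1/r₁−1/r₂)/(4πk) = 0.6573 ⇒ k = 0.5352/(4π·0.6573) = 0.0648 W/m·K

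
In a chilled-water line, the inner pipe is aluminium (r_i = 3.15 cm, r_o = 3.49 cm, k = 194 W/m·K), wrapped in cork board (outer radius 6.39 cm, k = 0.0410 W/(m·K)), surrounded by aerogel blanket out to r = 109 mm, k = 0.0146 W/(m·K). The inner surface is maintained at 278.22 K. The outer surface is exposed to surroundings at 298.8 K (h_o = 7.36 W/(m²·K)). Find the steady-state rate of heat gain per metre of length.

Series thermal resistances, inner to outer:
  R'_aluminium = ln(0.0349/0.0315)/(2πk) = 0.1025/(2π·194) = 8.409×10^-5 m·K/W
  R'_cork board = ln(0.0639/0.0349)/(2πk) = 0.6048/(2π·0.0410) = 2.348 m·K/W
  R'_aerogel blanket = ln(0.109/0.0639)/(2πk) = 0.5340/(2π·0.0146) = 5.821 m·K/W
  R'_conv,out = 1/(2πr h) = 1/(2π·0.109·7.36) = 0.1984 m·K/W
ΣR = 8.409×10^-5 + 2.348 + 5.821 + 0.1984 = 8.367 m·K/W
Q' = ΔT/ΣR = (278.22 K − 298.8 K)/8.367 = -2.46 W/m
(Negative Q' ⇒ heat flows inward; heat gain = 2.46 W/m.)

Q' = 2.46 W/m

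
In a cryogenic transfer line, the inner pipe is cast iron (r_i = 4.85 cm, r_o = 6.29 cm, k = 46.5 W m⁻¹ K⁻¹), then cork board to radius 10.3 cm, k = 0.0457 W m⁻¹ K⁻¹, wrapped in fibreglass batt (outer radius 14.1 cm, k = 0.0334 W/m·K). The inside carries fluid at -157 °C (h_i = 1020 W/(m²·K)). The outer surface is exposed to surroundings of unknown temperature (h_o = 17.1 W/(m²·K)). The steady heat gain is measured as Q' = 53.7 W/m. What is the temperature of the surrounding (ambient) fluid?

T_out = 19.4 °C

Sum the resistances:
  R'_conv,in = 1/(2πr h) = 1/(2π·0.0485·1020) = 0.003217 m·K/W
  R'_cast iron = ln(0.0629/0.0485)/(2πk) = 0.2600/(2π·46.5) = 8.898×10^-4 m·K/W
  R'_cork board = ln(0.103/0.0629)/(2πk) = 0.4932/(2π·0.0457) = 1.718 m·K/W
  R'_fibreglass batt = ln(0.141/0.103)/(2πk) = 0.3140/(2π·0.0334) = 1.496 m·K/W
  R'_conv,out = 1/(2πr h) = 1/(2π·0.141·17.1) = 0.06601 m·K/W
ΣR = 3.284 m·K/W
ΔT = Q'·ΣR = 53.7 × 3.284 = 176.4 K
Heat flows inward, so T_out = T_in + ΔT = -157 + 176.4 = 19.4 °C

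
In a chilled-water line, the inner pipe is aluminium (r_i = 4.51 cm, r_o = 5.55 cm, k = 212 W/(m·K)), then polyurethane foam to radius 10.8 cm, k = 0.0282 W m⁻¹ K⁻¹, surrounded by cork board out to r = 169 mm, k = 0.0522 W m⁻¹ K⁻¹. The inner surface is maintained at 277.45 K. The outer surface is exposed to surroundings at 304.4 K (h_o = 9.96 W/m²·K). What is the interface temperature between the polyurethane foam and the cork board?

T = 296.9 K

Treat each layer as a resistance in series:
  R'_aluminium = ln(0.0555/0.0451)/(2πk) = 0.2075/(2π·212) = 1.558×10^-4 m·K/W
  R'_polyurethane foam = ln(0.108/0.0555)/(2πk) = 0.6657/(2π·0.0282) = 3.757 m·K/W
  R'_cork board = ln(0.169/0.108)/(2πk) = 0.4478/(2π·0.0522) = 1.365 m·K/W
  R'_conv,out = 1/(2πr h) = 1/(2π·0.169·9.96) = 0.09455 m·K/W
ΣR = 1.558×10^-4 + 3.757 + 1.365 + 0.09455 = 5.217 m·K/W
Q' = ΔT/ΣR = (277.45 K − 304.4 K)/5.217 = -5.166 W/m
From the inner boundary to the polyurethane foam/cork board interface, ΣR_partial = 3.757 m·K/W.
T_interface = T_in − Q'·ΣR_partial = 277.45 K − (-5.166)(3.757) = 296.9 K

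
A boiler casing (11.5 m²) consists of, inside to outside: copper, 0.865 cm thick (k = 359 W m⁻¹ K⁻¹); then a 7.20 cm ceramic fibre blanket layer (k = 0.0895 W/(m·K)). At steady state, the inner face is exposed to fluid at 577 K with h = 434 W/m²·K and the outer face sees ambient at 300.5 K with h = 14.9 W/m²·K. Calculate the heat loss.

Q = 3.64 kW

Treat each layer as a resistance in series:
  R_conv,in = 1/(hA) = 1/(434·11.5) = 2.004×10^-4 K/W
  R_copper = L/(kA) = 0.00865/(359·11.5) = 2.095×10^-6 K/W
  R_ceramic fibre blanket = L/(kA) = 0.0720/(0.0895·11.5) = 0.06995 K/W
  R_conv,out = 1/(hA) = 1/(14.9·11.5) = 0.005836 K/W
ΣR = 2.004×10^-4 + 2.095×10^-6 + 0.06995 + 0.005836 = 0.07599 K/W
Q = ΔT/ΣR = (577 K − 300.5 K)/0.07599 = 3640 W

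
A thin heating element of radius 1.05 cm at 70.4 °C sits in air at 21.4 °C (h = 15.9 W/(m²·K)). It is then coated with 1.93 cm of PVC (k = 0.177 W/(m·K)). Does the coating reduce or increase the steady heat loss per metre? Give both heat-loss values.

Critical radius for a cylinder: r_cr = k/h = 0.0111 m = 1.11 cm.
Outer radius after coating: r₂ = 0.0105 + 0.0193 = 0.0298 m.
r₁ < r_cr < r₂: heat loss rises to a maximum at r_cr then falls. Whether the coating helps depends on whether Q(r₂) has dropped back below Q(r₁).
Bare: R = 1/(2πr₁h) = 0.9533 m·K/W; Q = 49/0.9533 = 51.4 W/m.
Coated: R = R_cond + R_conv = 1.274 m·K/W; Q = 49/1.274 = 38.5 W/m.

reduces: 51.4 → 38.5 W/m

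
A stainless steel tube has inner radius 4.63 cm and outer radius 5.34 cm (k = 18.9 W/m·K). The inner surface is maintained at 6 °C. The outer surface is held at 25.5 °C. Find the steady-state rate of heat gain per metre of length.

Q' = 2πk·ΔT/ln(r₂/r₁) = 2π × 18.9 × 19.5 / ln(0.0534/0.0463) = 16200 W/m

Q' = 16200 W/m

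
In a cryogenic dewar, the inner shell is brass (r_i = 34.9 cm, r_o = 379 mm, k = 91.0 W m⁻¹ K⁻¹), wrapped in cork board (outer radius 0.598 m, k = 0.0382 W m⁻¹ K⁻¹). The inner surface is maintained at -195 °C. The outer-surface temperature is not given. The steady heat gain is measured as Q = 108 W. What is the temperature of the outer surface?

T_out = 22.4 °C

Series resistances:
  R_brass = (1/0.349 − 1/0.379)/(4πk) = 0.2268/(4π·91.0) = 1.983×10^-4 K/W
  R_cork board = (1/0.379 − 1/0.598)/(4πk) = 0.9663/(4π·0.0382) = 2.013 K/W
ΣR = 2.013 K/W
ΔT = Q·ΣR = 108 × 2.013 = 217.4 K
Heat flows inward, so T_out = T_in + ΔT = -195 + 217.4 = 22.4 °C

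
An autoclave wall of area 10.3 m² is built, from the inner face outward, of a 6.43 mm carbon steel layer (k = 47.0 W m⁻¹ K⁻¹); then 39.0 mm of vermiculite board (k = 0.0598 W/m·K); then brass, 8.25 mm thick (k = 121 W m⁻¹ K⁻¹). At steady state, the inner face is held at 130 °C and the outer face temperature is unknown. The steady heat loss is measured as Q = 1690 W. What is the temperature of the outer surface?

T_out = 23.0 °C

Sum the resistances:
  R_carbon steel = L/(kA) = 0.00643/(47.0·10.3) = 1.328×10^-5 K/W
  R_vermiculite board = L/(kA) = 0.0390/(0.0598·10.3) = 0.06332 K/W
  R_brass = L/(kA) = 0.00825/(121·10.3) = 6.620×10^-6 K/W
ΣR = 0.06334 K/W
ΔT = Q·ΣR = 1690 × 0.06334 = 107.0 K
Heat flows outward, so T_out = T_in − ΔT = 130 − 107.0 = 23.0 °C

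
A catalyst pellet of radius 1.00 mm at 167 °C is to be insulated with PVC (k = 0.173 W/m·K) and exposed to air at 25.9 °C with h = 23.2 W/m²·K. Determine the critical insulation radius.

For a sphere, r_cr = 2k_ins/h = 2·0.173/23.2 = 0.0149 m = 1.49 cm

r_cr = 1.49 cm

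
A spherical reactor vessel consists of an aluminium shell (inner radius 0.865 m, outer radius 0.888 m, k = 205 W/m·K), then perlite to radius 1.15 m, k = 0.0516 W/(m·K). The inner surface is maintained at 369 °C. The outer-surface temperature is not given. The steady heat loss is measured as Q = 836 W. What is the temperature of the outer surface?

Sum the resistances:
  R_aluminium = (1/0.865 − 1/0.888)/(4πk) = 0.02994/(4π·205) = 1.162×10^-5 K/W
  R_perlite = (1/0.888 − 1/1.15)/(4πk) = 0.2566/(4π·0.0516) = 0.3957 K/W
ΣR = 0.3957 K/W
ΔT = Q·ΣR = 836 × 0.3957 = 330.8 K
Heat flows outward, so T_out = T_in − ΔT = 369 − 330.8 = 38.2 °C

T_out = 38.2 °C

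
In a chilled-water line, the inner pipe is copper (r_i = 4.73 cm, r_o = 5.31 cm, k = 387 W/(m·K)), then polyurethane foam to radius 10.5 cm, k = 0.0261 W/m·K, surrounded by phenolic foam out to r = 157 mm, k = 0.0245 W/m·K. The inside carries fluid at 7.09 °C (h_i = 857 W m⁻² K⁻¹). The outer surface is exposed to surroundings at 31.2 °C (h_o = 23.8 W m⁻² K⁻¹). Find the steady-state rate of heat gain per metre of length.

Resistance network (inner→outer):
  R'_conv,in = 1/(2πr h) = 1/(2π·0.0473·857) = 0.003926 m·K/W
  R'_copper = ln(0.0531/0.0473)/(2πk) = 0.1157/(2π·387) = 4.757×10^-5 m·K/W
  R'_polyurethane foam = ln(0.105/0.0531)/(2πk) = 0.6818/(2π·0.0261) = 4.157 m·K/W
  R'_phenolic foam = ln(0.157/0.105)/(2πk) = 0.4023/(2π·0.0245) = 2.613 m·K/W
  R'_conv,out = 1/(2πr h) = 1/(2π·0.157·23.8) = 0.04259 m·K/W
ΣR = 0.003926 + 4.757×10^-5 + 4.157 + 2.613 + 0.04259 = 6.817 m·K/W
Q' = ΔT/ΣR = (7.09 °C − 31.2 °C)/6.817 = -3.54 W/m
(Negative Q' ⇒ heat flows inward; heat gain = 3.54 W/m.)

Q' = 3.54 W/m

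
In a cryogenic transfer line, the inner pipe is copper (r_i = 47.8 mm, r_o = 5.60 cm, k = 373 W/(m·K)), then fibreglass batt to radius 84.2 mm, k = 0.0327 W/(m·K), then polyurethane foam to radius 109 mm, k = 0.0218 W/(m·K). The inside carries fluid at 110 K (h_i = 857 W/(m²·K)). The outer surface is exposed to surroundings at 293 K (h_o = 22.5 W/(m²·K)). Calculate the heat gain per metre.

Q' = 46.5 W/m

Resistance network (inner→outer):
  R'_conv,in = 1/(2πr h) = 1/(2π·0.0478·857) = 0.003885 m·K/W
  R'_copper = ln(0.0560/0.0478)/(2πk) = 0.1583/(2π·373) = 6.756×10^-5 m·K/W
  R'_fibreglass batt = ln(0.0842/0.0560)/(2πk) = 0.4078/(2π·0.0327) = 1.985 m·K/W
  R'_polyurethane foam = ln(0.109/0.0842)/(2πk) = 0.2582/(2π·0.0218) = 1.885 m·K/W
  R'_conv,out = 1/(2πr h) = 1/(2π·0.109·22.5) = 0.06489 m·K/W
ΣR = 0.003885 + 6.756×10^-5 + 1.985 + 1.885 + 0.06489 = 3.939 m·K/W
Q' = ΔT/ΣR = (110 K − 293 K)/3.939 = -46.5 W/m
(Negative Q' ⇒ heat flows inward; heat gain = 46.5 W/m.)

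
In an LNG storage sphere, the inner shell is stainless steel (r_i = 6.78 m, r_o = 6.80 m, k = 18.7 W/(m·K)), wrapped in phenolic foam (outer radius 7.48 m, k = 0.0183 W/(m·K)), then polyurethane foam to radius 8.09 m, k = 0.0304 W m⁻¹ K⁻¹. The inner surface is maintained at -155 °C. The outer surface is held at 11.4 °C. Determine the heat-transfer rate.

Series thermal resistances, inner to outer:
  R_stainless steel = (1/6.78 − 1/6.80)/(4πk) = 4.338×10^-4/(4π·18.7) = 1.846×10^-6 K/W
  R_phenolic foam = (1/6.80 − 1/7.48)/(4πk) = 0.01337/(4π·0.0183) = 0.05813 K/W
  R_polyurethane foam = (1/7.48 − 1/8.09)/(4πk) = 0.01008/(4π·0.0304) = 0.02639 K/W
ΣR = 1.846×10^-6 + 0.05813 + 0.02639 = 0.08452 K/W
Q = ΔT/ΣR = (-155 °C − 11.4 °C)/0.08452 = -1970 W
(Negative Q ⇒ heat flows inward; heat gain = 1970 W.)

Q = 1970 W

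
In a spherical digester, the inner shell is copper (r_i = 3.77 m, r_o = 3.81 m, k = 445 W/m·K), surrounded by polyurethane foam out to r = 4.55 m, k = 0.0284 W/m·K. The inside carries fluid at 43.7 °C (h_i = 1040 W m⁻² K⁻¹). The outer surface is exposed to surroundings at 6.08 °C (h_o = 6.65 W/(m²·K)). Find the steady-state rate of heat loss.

Q = 313 W

Series thermal resistances, inner to outer:
  R_conv,in = 1/(4πr²h) = 1/(4π·3.77²·1040) = 5.384×10^-6 K/W
  R_copper = (1/3.77 − 1/3.81)/(4πk) = 0.002785/(4π·445) = 4.980×10^-7 K/W
  R_polyurethane foam = (1/3.81 − 1/4.55)/(4πk) = 0.04269/(4π·0.0284) = 0.1196 K/W
  R_conv,out = 1/(4πr²h) = 1/(4π·4.55²·6.65) = 5.780×10^-4 K/W
ΣR = 5.384×10^-6 + 4.980×10^-7 + 0.1196 + 5.780×10^-4 = 0.1202 K/W
Q = ΔT/ΣR = (43.7 °C − 6.08 °C)/0.1202 = 313 W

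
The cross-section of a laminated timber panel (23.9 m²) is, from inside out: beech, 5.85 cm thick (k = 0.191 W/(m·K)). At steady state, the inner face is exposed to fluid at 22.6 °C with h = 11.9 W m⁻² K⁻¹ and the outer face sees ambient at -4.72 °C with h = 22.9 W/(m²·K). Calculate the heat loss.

Q = 1500 W

Treat each layer as a resistance in series:
  R_conv,in = 1/(hA) = 1/(11.9·23.9) = 0.003516 K/W
  R_beech = L/(kA) = 0.0585/(0.191·23.9) = 0.01282 K/W
  R_conv,out = 1/(hA) = 1/(22.9·23.9) = 0.001827 K/W
ΣR = 0.003516 + 0.01282 + 0.001827 = 0.01816 K/W
Q = ΔT/ΣR = (22.6 °C − -4.72 °C)/0.01816 = 1500 W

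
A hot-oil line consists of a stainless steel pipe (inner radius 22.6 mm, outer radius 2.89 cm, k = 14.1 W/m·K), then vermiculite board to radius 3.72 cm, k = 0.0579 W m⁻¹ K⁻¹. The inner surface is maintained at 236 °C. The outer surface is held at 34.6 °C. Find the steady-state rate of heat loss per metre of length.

Treat each layer as a resistance in series:
  R'_stainless steel = ln(0.0289/0.0226)/(2πk) = 0.2459/(2π·14.1) = 0.002776 m·K/W
  R'_vermiculite board = ln(0.0372/0.0289)/(2πk) = 0.2525/(2π·0.0579) = 0.6940 m·K/W
ΣR = 0.002776 + 0.6940 = 0.6968 m·K/W
Q' = ΔT/ΣR = (236 °C − 34.6 °C)/0.6968 = 289 W/m

Q' = 289 W/m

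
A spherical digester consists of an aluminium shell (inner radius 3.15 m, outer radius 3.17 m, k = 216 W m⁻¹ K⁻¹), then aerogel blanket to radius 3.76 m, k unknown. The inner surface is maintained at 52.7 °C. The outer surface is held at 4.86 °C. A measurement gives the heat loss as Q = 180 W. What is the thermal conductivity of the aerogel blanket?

k = 0.0148 W/m·K

ΣR = ΔT/Q = |52.7 − 4.86|/180 = 0.2658 K/W
Known resistances:
  R_aluminium = (1/3.15 − 1/3.17)/(4πk) = 0.002003/(4π·216) = 7.379×10^-7 K/W
R_aerogel blanket = ΣR − ΣR_known = 0.2658 − 7.379×10^-7 = 0.2658 K/W
(1/r₁−1/r₂)/(4πk) = 0.2658 ⇒ k = 0.04950/(4π·0.2658) = 0.0148 W/m·K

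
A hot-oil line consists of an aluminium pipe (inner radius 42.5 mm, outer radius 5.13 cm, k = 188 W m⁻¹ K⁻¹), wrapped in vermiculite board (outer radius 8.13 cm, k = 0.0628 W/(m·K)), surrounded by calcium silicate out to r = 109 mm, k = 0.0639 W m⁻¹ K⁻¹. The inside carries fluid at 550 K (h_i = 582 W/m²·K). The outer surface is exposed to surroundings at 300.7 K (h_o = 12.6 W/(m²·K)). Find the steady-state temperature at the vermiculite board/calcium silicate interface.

Series thermal resistances, inner to outer:
  R'_conv,in = 1/(2πr h) = 1/(2π·0.0425·582) = 0.006434 m·K/W
  R'_aluminium = ln(0.0513/0.0425)/(2πk) = 0.1882/(2π·188) = 1.593×10^-4 m·K/W
  R'_vermiculite board = ln(0.0813/0.0513)/(2πk) = 0.4605/(2π·0.0628) = 1.167 m·K/W
  R'_calcium silicate = ln(0.109/0.0813)/(2πk) = 0.2932/(2π·0.0639) = 0.7303 m·K/W
  R'_conv,out = 1/(2πr h) = 1/(2π·0.109·12.6) = 0.1159 m·K/W
ΣR = 0.006434 + 1.593×10^-4 + 1.167 + 0.7303 + 0.1159 = 2.020 m·K/W
Q' = ΔT/ΣR = (550 K − 300.7 K)/2.020 = 123.4 W/m
From the inner boundary to the vermiculite board/calcium silicate interface, ΣR_partial = 1.174 m·K/W.
T_interface = T_in − Q'·ΣR_partial = 550 K − (123.4)(1.174) = 405 K

T = 405 K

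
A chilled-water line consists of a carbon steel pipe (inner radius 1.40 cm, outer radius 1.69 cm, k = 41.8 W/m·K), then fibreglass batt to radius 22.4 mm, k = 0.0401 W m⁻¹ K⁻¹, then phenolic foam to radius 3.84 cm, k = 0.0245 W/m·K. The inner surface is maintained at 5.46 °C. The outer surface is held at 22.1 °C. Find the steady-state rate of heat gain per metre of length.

Treat each layer as a resistance in series:
  R'_carbon steel = ln(0.0169/0.0140)/(2πk) = 0.1883/(2π·41.8) = 7.168×10^-4 m·K/W
  R'_fibreglass batt = ln(0.0224/0.0169)/(2πk) = 0.2817/(2π·0.0401) = 1.118 m·K/W
  R'_phenolic foam = ln(0.0384/0.0224)/(2πk) = 0.5390/(2π·0.0245) = 3.501 m·K/W
ΣR = 7.168×10^-4 + 1.118 + 3.501 = 4.620 m·K/W
Q' = ΔT/ΣR = (5.46 °C − 22.1 °C)/4.620 = -3.60 W/m
(Negative Q' ⇒ heat flows inward; heat gain = 3.60 W/m.)

Q' = 3.60 W/m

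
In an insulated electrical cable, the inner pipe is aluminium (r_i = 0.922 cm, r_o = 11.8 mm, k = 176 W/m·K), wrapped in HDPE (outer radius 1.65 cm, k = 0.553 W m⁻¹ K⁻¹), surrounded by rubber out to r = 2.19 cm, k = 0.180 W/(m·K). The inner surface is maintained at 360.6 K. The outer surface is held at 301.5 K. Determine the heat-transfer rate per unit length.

Q' = 170 W/m

Treat each layer as a resistance in series:
  R'_aluminium = ln(0.0118/0.00922)/(2πk) = 0.2467/(2π·176) = 2.231×10^-4 m·K/W
  R'_HDPE = ln(0.0165/0.0118)/(2πk) = 0.3353/(2π·0.553) = 0.09649 m·K/W
  R'_rubber = ln(0.0219/0.0165)/(2πk) = 0.2831/(2π·0.180) = 0.2503 m·K/W
ΣR = 2.231×10^-4 + 0.09649 + 0.2503 = 0.3470 m·K/W
Q' = ΔT/ΣR = (360.6 K − 301.5 K)/0.3470 = 170 W/m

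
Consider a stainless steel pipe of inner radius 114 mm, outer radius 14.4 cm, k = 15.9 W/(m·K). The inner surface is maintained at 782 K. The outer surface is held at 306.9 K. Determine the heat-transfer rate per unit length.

Q' = 203 kW/m

Q' = 2πk·ΔT/ln(r₂/r₁) = 2π × 15.9 × 475.1 / ln(0.144/0.114) = 2.03×10^5 W/m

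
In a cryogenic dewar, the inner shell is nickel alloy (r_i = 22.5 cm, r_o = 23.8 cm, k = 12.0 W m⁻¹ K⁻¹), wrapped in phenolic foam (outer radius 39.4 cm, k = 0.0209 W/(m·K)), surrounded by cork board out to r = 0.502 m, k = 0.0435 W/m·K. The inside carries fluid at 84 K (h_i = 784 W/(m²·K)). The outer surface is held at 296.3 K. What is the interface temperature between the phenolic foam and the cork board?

Series thermal resistances, inner to outer:
  R_conv,in = 1/(4πr²h) = 1/(4π·0.225²·784) = 0.002005 K/W
  R_nickel alloy = (1/0.225 − 1/0.238)/(4πk) = 0.2428/(4π·12.0) = 0.001610 K/W
  R_phenolic foam = (1/0.238 − 1/0.394)/(4πk) = 1.664/(4π·0.0209) = 6.334 K/W
  R_cork board = (1/0.394 − 1/0.502)/(4πk) = 0.5460/(4π·0.0435) = 0.9989 K/W
ΣR = 0.002005 + 0.001610 + 6.334 + 0.9989 = 7.337 K/W
Q = ΔT/ΣR = (84 K − 296.3 K)/7.337 = -28.94 W
From the inner boundary to the phenolic foam/cork board interface, ΣR_partial = 6.338 K/W.
T_interface = T_in − Q·ΣR_partial = 84 K − (-28.94)(6.338) = 267.4 K

T = 267.4 K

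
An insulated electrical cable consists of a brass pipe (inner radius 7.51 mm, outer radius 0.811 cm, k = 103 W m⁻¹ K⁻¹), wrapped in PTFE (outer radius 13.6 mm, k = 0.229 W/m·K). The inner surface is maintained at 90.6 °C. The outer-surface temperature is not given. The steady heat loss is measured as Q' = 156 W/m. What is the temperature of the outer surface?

Sum the resistances:
  R'_brass = ln(0.00811/0.00751)/(2πk) = 0.07686/(2π·103) = 1.188×10^-4 m·K/W
  R'_PTFE = ln(0.0136/0.00811)/(2πk) = 0.5170/(2π·0.229) = 0.3593 m·K/W
ΣR = 0.3594 m·K/W
ΔT = Q'·ΣR = 156 × 0.3594 = 56.07 K
Heat flows outward, so T_out = T_in − ΔT = 90.6 − 56.07 = 34.5 °C

T_out = 34.5 °C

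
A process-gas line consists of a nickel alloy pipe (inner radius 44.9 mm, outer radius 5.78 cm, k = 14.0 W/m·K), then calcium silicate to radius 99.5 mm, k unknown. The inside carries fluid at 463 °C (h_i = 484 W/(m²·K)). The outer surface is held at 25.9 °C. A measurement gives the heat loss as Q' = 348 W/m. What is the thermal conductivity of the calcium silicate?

ΣR = ΔT/Q' = |463 − 25.9|/348 = 1.256 m·K/W
Known resistances:
  R'_conv,in = 1/(2πr h) = 1/(2π·0.0449·484) = 0.007324 m·K/W
  R'_nickel alloy = ln(0.0578/0.0449)/(2πk) = 0.2526/(2π·14.0) = 0.002871 m·K/W
R_calcium silicate = ΣR − ΣR_known = 1.256 − 0.01019 = 1.246 m·K/W
ln(r₂/r₁)/(2πk) = 1.246 ⇒ k = 0.5432/(2π·1.246) = 0.0694 W/m·K

k = 0.0694 W/m·K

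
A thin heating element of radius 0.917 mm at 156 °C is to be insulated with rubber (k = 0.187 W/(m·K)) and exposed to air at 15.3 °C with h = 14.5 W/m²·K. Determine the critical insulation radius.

r_cr = 1.29 cm

For a cylinder, r_cr = k_ins/h = 0.187/14.5 = 0.0129 m = 1.29 cm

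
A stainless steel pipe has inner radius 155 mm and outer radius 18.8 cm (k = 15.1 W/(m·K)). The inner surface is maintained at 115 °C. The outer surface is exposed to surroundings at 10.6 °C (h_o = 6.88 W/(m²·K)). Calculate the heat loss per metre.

Q' = 835 W/m

Resistance network (inner→outer):
  R'_stainless steel = ln(0.188/0.155)/(2πk) = 0.1930/(2π·15.1) = 0.002034 m·K/W
  R'_conv,out = 1/(2πr h) = 1/(2π·0.188·6.88) = 0.1230 m·K/W
ΣR = 0.002034 + 0.1230 = 0.1250 m·K/W
Q' = ΔT/ΣR = (115 °C − 10.6 °C)/0.1250 = 835 W/m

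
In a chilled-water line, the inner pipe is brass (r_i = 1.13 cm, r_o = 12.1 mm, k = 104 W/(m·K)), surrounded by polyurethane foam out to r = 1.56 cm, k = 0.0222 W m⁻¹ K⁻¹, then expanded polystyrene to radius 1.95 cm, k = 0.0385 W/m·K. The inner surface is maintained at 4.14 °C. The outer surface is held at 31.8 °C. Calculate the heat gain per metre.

Q' = 10.1 W/m

Series thermal resistances, inner to outer:
  R'_brass = ln(0.0121/0.0113)/(2πk) = 0.06840/(2π·104) = 1.047×10^-4 m·K/W
  R'_polyurethane foam = ln(0.0156/0.0121)/(2πk) = 0.2541/(2π·0.0222) = 1.821 m·K/W
  R'_expanded polystyrene = ln(0.0195/0.0156)/(2πk) = 0.2231/(2π·0.0385) = 0.9225 m·K/W
ΣR = 1.047×10^-4 + 1.821 + 0.9225 = 2.744 m·K/W
Q' = ΔT/ΣR = (4.14 °C − 31.8 °C)/2.744 = -10.1 W/m
(Negative Q' ⇒ heat flows inward; heat gain = 10.1 W/m.)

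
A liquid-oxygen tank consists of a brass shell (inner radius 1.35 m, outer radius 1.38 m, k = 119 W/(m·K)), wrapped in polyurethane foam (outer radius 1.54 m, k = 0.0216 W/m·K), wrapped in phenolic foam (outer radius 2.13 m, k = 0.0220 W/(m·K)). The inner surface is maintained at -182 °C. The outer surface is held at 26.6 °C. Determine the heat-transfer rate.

Q = 225 W

Resistance network (inner→outer):
  R_brass = (1/1.35 − 1/1.38)/(4πk) = 0.01610/(4π·119) = 1.077×10^-5 K/W
  R_polyurethane foam = (1/1.38 − 1/1.54)/(4πk) = 0.07529/(4π·0.0216) = 0.2774 K/W
  R_phenolic foam = (1/1.54 − 1/2.13)/(4πk) = 0.1799/(4π·0.0220) = 0.6506 K/W
ΣR = 1.077×10^-5 + 0.2774 + 0.6506 = 0.9280 K/W
Q = ΔT/ΣR = (-182 °C − 26.6 °C)/0.9280 = -225 W
(Negative Q ⇒ heat flows inward; heat gain = 225 W.)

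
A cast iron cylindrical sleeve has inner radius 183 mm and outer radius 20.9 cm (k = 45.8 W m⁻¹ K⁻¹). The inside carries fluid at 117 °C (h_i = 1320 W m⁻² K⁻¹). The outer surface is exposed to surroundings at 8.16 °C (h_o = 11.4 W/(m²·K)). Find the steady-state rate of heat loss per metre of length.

Q' = 1600 W/m

Resistance network (inner→outer):
  R'_conv,in = 1/(2πr h) = 1/(2π·0.183·1320) = 6.589×10^-4 m·K/W
  R'_cast iron = ln(0.209/0.183)/(2πk) = 0.1328/(2π·45.8) = 4.616×10^-4 m·K/W
  R'_conv,out = 1/(2πr h) = 1/(2π·0.209·11.4) = 0.06680 m·K/W
ΣR = 6.589×10^-4 + 4.616×10^-4 + 0.06680 = 0.06792 m·K/W
Q' = ΔT/ΣR = (117 °C − 8.16 °C)/0.06792 = 1600 W/m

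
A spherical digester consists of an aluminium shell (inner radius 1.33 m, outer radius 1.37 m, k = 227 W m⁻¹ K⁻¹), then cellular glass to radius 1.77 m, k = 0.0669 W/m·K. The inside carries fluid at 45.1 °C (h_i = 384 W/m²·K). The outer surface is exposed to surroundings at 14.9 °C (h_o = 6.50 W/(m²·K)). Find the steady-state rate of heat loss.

Q = 151 W

Resistance network (inner→outer):
  R_conv,in = 1/(4πr²h) = 1/(4π·1.33²·384) = 1.172×10^-4 K/W
  R_aluminium = (1/1.33 − 1/1.37)/(4πk) = 0.02195/(4π·227) = 7.696×10^-6 K/W
  R_cellular glass = (1/1.37 − 1/1.77)/(4πk) = 0.1650/(4π·0.0669) = 0.1962 K/W
  R_conv,out = 1/(4πr²h) = 1/(4π·1.77²·6.50) = 0.003908 K/W
ΣR = 1.172×10^-4 + 7.696×10^-6 + 0.1962 + 0.003908 = 0.2002 K/W
Q = ΔT/ΣR = (45.1 °C − 14.9 °C)/0.2002 = 151 W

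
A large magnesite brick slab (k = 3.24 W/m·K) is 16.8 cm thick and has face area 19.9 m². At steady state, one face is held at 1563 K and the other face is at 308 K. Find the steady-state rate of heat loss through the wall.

Q = 4.82×10^5 W

Q = kA·ΔT/L = 3.24 × 19.9 × |1563 K − 308 K| / 0.168 = 4.82×10^5 W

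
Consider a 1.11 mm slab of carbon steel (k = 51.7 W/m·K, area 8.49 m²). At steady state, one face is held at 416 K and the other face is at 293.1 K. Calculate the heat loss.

Q = 48600 kW

Q = kA·ΔT/L = 51.7 × 8.49 × |416 K − 293.1 K| / 0.00111 = 4.86×10^7 W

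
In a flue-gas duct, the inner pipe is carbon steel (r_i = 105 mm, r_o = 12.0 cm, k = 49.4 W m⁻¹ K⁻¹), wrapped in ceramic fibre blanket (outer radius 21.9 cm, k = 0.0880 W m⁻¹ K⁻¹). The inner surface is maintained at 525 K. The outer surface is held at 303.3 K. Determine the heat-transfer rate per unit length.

Q' = 204 W/m

Series thermal resistances, inner to outer:
  R'_carbon steel = ln(0.120/0.105)/(2πk) = 0.1335/(2π·49.4) = 4.302×10^-4 m·K/W
  R'_ceramic fibre blanket = ln(0.219/0.120)/(2πk) = 0.6016/(2π·0.0880) = 1.088 m·K/W
ΣR = 4.302×10^-4 + 1.088 = 1.088 m·K/W
Q' = ΔT/ΣR = (525 K − 303.3 K)/1.088 = 204 W/m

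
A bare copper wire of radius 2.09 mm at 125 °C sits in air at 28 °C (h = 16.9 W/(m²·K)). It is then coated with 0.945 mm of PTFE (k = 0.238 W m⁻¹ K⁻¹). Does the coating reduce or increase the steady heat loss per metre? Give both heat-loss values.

Critical radius for a cylinder: r_cr = k/h = 0.0141 m = 1.41 cm.
Outer radius after coating: r₂ = 0.00209 + 9.45×10^-4 = 0.003035 m.
Since r₁ < r_cr and r₂ ≤ r_cr, the coating moves toward the maximum at r_cr — heat loss rises.
Bare: R = 1/(2πr₁h) = 4.506 m·K/W; Q = 97/4.506 = 21.5 W/m.
Coated: R = R_cond + R_conv = 3.352 m·K/W; Q = 97/3.352 = 28.9 W/m.

increases: 21.5 → 28.9 W/m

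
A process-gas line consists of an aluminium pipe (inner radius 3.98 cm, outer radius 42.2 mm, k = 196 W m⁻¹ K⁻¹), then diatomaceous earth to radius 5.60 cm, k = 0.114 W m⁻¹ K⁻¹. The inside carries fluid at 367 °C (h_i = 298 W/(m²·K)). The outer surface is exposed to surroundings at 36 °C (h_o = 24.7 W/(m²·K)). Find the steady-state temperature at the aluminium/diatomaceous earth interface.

Treat each layer as a resistance in series:
  R'_conv,in = 1/(2πr h) = 1/(2π·0.0398·298) = 0.01342 m·K/W
  R'_aluminium = ln(0.0422/0.0398)/(2πk) = 0.05855/(2π·196) = 4.755×10^-5 m·K/W
  R'_diatomaceous earth = ln(0.0560/0.0422)/(2πk) = 0.2829/(2π·0.114) = 0.3950 m·K/W
  R'_conv,out = 1/(2πr h) = 1/(2π·0.0560·24.7) = 0.1151 m·K/W
ΣR = 0.01342 + 4.755×10^-5 + 0.3950 + 0.1151 = 0.5236 m·K/W
Q' = ΔT/ΣR = (367 °C − 36 °C)/0.5236 = 632.2 W/m
From the inner boundary to the aluminium/diatomaceous earth interface, ΣR_partial = 0.01347 m·K/W.
T_interface = T_in − Q'·ΣR_partial = 367 °C − (632.2)(0.01347) = 358 °C

T = 358 °C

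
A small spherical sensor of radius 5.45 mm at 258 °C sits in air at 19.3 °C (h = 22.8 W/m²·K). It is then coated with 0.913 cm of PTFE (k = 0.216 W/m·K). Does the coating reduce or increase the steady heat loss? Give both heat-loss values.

increases: 2.03 → 4.06 W

Critical radius for a sphere: r_cr = 2k/h = 0.0189 m = 1.89 cm.
Outer radius after coating: r₂ = 0.00545 + 0.00913 = 0.01458 m.
Since r₁ < r_cr and r₂ ≤ r_cr, the coating moves toward the maximum at r_cr — heat loss rises.
Bare: R = 1/(4πr₁²h) = 117.5 K/W; Q = 238.7/117.5 = 2.03 W.
Coated: R = R_cond + R_conv = 58.75 K/W; Q = 238.7/58.75 = 4.06 W.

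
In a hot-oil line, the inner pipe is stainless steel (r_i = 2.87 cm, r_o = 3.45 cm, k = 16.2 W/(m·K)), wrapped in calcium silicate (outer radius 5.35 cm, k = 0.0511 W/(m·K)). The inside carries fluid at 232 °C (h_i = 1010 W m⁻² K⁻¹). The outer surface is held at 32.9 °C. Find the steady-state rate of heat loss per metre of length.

Q' = 145 W/m

Treat each layer as a resistance in series:
  R'_conv,in = 1/(2πr h) = 1/(2π·0.0287·1010) = 0.005491 m·K/W
  R'_stainless steel = ln(0.0345/0.0287)/(2πk) = 0.1841/(2π·16.2) = 0.001808 m·K/W
  R'_calcium silicate = ln(0.0535/0.0345)/(2πk) = 0.4387/(2π·0.0511) = 1.366 m·K/W
ΣR = 0.005491 + 0.001808 + 1.366 = 1.373 m·K/W
Q' = ΔT/ΣR = (232 °C − 32.9 °C)/1.373 = 145 W/m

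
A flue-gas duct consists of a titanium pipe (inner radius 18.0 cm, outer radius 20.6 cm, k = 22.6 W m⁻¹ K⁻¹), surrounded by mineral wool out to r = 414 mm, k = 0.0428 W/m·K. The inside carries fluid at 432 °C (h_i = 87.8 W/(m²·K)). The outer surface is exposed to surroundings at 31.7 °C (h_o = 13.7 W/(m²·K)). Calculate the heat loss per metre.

Q' = 152 W/m

Resistance network (inner→outer):
  R'_conv,in = 1/(2πr h) = 1/(2π·0.180·87.8) = 0.01007 m·K/W
  R'_titanium = ln(0.206/0.180)/(2πk) = 0.1349/(2π·22.6) = 9.501×10^-4 m·K/W
  R'_mineral wool = ln(0.414/0.206)/(2πk) = 0.6980/(2π·0.0428) = 2.596 m·K/W
  R'_conv,out = 1/(2πr h) = 1/(2π·0.414·13.7) = 0.02806 m·K/W
ΣR = 0.01007 + 9.501×10^-4 + 2.596 + 0.02806 = 2.635 m·K/W
Q' = ΔT/ΣR = (432 °C − 31.7 °C)/2.635 = 152 W/m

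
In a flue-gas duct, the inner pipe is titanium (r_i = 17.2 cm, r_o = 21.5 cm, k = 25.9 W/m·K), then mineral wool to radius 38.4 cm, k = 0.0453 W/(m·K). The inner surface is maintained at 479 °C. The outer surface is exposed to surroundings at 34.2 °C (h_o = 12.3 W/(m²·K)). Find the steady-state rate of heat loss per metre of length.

Series thermal resistances, inner to outer:
  R'_titanium = ln(0.215/0.172)/(2πk) = 0.2231/(2π·25.9) = 0.001371 m·K/W
  R'_mineral wool = ln(0.384/0.215)/(2πk) = 0.5800/(2π·0.0453) = 2.038 m·K/W
  R'_conv,out = 1/(2πr h) = 1/(2π·0.384·12.3) = 0.03370 m·K/W
ΣR = 0.001371 + 2.038 + 0.03370 = 2.073 m·K/W
Q' = ΔT/ΣR = (479 °C − 34.2 °C)/2.073 = 215 W/m

Q' = 215 W/m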